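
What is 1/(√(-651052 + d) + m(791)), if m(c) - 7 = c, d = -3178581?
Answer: 798/4466437 - I*√3829633/4466437 ≈ 0.00017867 - 0.00043814*I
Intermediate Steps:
m(c) = 7 + c
1/(√(-651052 + d) + m(791)) = 1/(√(-651052 - 3178581) + (7 + 791)) = 1/(√(-3829633) + 798) = 1/(I*√3829633 + 798) = 1/(798 + I*√3829633)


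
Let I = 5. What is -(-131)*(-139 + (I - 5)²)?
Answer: -18209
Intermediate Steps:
-(-131)*(-139 + (I - 5)²) = -(-131)*(-139 + (5 - 5)²) = -(-131)*(-139 + 0²) = -(-131)*(-139 + 0) = -(-131)*(-139) = -1*18209 = -18209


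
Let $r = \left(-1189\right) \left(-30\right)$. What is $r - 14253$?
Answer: $21417$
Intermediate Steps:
$r = 35670$
$r - 14253 = 35670 - 14253 = 21417$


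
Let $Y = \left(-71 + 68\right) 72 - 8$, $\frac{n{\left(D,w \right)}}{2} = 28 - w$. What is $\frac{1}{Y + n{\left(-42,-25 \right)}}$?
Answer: $- \frac{1}{118} \approx -0.0084746$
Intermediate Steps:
$n{\left(D,w \right)} = 56 - 2 w$ ($n{\left(D,w \right)} = 2 \left(28 - w\right) = 56 - 2 w$)
$Y = -224$ ($Y = \left(-3\right) 72 - 8 = -216 - 8 = -224$)
$\frac{1}{Y + n{\left(-42,-25 \right)}} = \frac{1}{-224 + \left(56 - -50\right)} = \frac{1}{-224 + \left(56 + 50\right)} = \frac{1}{-224 + 106} = \frac{1}{-118} = - \frac{1}{118}$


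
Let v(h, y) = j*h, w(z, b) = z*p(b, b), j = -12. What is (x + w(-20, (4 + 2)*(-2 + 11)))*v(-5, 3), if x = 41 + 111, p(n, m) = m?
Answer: -55680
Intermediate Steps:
x = 152
w(z, b) = b*z (w(z, b) = z*b = b*z)
v(h, y) = -12*h
(x + w(-20, (4 + 2)*(-2 + 11)))*v(-5, 3) = (152 + ((4 + 2)*(-2 + 11))*(-20))*(-12*(-5)) = (152 + (6*9)*(-20))*60 = (152 + 54*(-20))*60 = (152 - 1080)*60 = -928*60 = -55680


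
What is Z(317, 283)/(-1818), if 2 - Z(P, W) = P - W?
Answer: 16/909 ≈ 0.017602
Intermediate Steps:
Z(P, W) = 2 + W - P (Z(P, W) = 2 - (P - W) = 2 + (W - P) = 2 + W - P)
Z(317, 283)/(-1818) = (2 + 283 - 1*317)/(-1818) = (2 + 283 - 317)*(-1/1818) = -32*(-1/1818) = 16/909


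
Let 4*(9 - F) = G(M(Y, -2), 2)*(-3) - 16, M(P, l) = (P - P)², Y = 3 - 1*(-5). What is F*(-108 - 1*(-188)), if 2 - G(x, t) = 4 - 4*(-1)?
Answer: 680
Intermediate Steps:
Y = 8 (Y = 3 + 5 = 8)
M(P, l) = 0 (M(P, l) = 0² = 0)
G(x, t) = -6 (G(x, t) = 2 - (4 - 4*(-1)) = 2 - (4 + 4) = 2 - 1*8 = 2 - 8 = -6)
F = 17/2 (F = 9 - (-6*(-3) - 16)/4 = 9 - (18 - 16)/4 = 9 - ¼*2 = 9 - ½ = 17/2 ≈ 8.5000)
F*(-108 - 1*(-188)) = 17*(-108 - 1*(-188))/2 = 17*(-108 + 188)/2 = (17/2)*80 = 680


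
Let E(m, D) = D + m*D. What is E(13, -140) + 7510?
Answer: 5550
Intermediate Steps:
E(m, D) = D + D*m
E(13, -140) + 7510 = -140*(1 + 13) + 7510 = -140*14 + 7510 = -1960 + 7510 = 5550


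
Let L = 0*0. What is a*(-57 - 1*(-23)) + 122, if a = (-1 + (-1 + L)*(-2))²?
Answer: 88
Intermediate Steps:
L = 0
a = 1 (a = (-1 + (-1 + 0)*(-2))² = (-1 - 1*(-2))² = (-1 + 2)² = 1² = 1)
a*(-57 - 1*(-23)) + 122 = 1*(-57 - 1*(-23)) + 122 = 1*(-57 + 23) + 122 = 1*(-34) + 122 = -34 + 122 = 88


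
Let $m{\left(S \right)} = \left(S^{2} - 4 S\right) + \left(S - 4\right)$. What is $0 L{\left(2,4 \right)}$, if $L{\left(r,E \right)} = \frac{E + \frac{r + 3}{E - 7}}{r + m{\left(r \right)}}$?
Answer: $0$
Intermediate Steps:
$m{\left(S \right)} = -4 + S^{2} - 3 S$ ($m{\left(S \right)} = \left(S^{2} - 4 S\right) + \left(-4 + S\right) = -4 + S^{2} - 3 S$)
$L{\left(r,E \right)} = \frac{E + \frac{3 + r}{-7 + E}}{-4 + r^{2} - 2 r}$ ($L{\left(r,E \right)} = \frac{E + \frac{r + 3}{E - 7}}{r - \left(4 - r^{2} + 3 r\right)} = \frac{E + \frac{3 + r}{-7 + E}}{-4 + r^{2} - 2 r}$)
$0 L{\left(2,4 \right)} = 0 \frac{3 + 2 + 4^{2} - 28}{28 - 7 \cdot 2^{2} + 14 \cdot 2 + 4 \cdot 2 - 4 \left(4 - 2^{2} + 3 \cdot 2\right)} = 0 \frac{3 + 2 + 16 - 28}{28 - 28 + 28 + 8 - 4 \left(4 - 4 + 6\right)} = 0 \frac{1}{28 - 28 + 28 + 8 - 4 \left(4 - 4 + 6\right)} \left(-7\right) = 0 \frac{1}{28 - 28 + 28 + 8 - 4 \cdot 6} \left(-7\right) = 0 \frac{1}{28 - 28 + 28 + 8 - 24} \left(-7\right) = 0 \cdot \frac{1}{12} \left(-7\right) = 0 \left(- \frac{7}{12}\right) = 0$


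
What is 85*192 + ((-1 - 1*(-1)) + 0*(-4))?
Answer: 16320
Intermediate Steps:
85*192 + ((-1 - 1*(-1)) + 0*(-4)) = 16320 + ((-1 + 1) + 0) = 16320 + (0 + 0) = 16320 + 0 = 16320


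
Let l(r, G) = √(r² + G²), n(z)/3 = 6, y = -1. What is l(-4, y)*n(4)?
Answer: 18*√17 ≈ 74.216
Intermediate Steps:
n(z) = 18 (n(z) = 3*6 = 18)
l(r, G) = √(G² + r²)
l(-4, y)*n(4) = √((-1)² + (-4)²)*18 = √(1 + 16)*18 = √17*18 = 18*√17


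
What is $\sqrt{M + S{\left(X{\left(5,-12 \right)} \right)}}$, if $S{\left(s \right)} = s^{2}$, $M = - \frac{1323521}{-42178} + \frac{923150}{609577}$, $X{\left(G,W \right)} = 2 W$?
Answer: $\frac{\sqrt{402504444577009611710938}}{25710738706} \approx 24.676$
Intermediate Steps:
$M = \frac{845724581317}{25710738706}$ ($M = \left(-1323521\right) \left(- \frac{1}{42178}\right) + 923150 \cdot \frac{1}{609577} = \frac{1323521}{42178} + \frac{923150}{609577} = \frac{845724581317}{25710738706} \approx 32.894$)
$\sqrt{M + S{\left(X{\left(5,-12 \right)} \right)}} = \sqrt{\frac{845724581317}{25710738706} + \left(2 \left(-12\right)\right)^{2}} = \sqrt{\frac{845724581317}{25710738706} + \left(-24\right)^{2}} = \sqrt{\frac{845724581317}{25710738706} + 576} = \sqrt{\frac{15655110075973}{25710738706}} = \frac{\sqrt{402504444577009611710938}}{25710738706}$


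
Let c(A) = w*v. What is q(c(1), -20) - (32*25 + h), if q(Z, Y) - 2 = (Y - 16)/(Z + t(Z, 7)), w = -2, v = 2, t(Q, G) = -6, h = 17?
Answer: -4057/5 ≈ -811.40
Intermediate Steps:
c(A) = -4 (c(A) = -2*2 = -4)
q(Z, Y) = 2 + (-16 + Y)/(-6 + Z) (q(Z, Y) = 2 + (Y - 16)/(Z - 6) = 2 + (-16 + Y)/(-6 + Z))
q(c(1), -20) - (32*25 + h) = (-28 - 20 + 2*(-4))/(-6 - 4) - (32*25 + 17) = (-28 - 20 - 8)/(-10) - (800 + 17) = -⅒*(-56) - 1*817 = 28/5 - 817 = -4057/5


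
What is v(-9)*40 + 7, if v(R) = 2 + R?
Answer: -273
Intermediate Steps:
v(-9)*40 + 7 = (2 - 9)*40 + 7 = -7*40 + 7 = -280 + 7 = -273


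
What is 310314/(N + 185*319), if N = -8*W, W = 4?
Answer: 103438/19661 ≈ 5.2611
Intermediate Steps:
N = -32 (N = -8*4 = -32)
310314/(N + 185*319) = 310314/(-32 + 185*319) = 310314/(-32 + 59015) = 310314/58983 = 310314*(1/58983) = 103438/19661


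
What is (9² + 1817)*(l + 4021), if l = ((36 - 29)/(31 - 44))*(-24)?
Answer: 7656386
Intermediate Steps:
l = 168/13 (l = (7/(-13))*(-24) = (7*(-1/13))*(-24) = -7/13*(-24) = 168/13 ≈ 12.923)
(9² + 1817)*(l + 4021) = (9² + 1817)*(168/13 + 4021) = (81 + 1817)*(52441/13) = 1898*(52441/13) = 7656386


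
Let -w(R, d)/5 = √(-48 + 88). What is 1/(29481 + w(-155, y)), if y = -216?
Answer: 29481/869128361 + 10*√10/869128361 ≈ 3.3957e-5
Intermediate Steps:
w(R, d) = -10*√10 (w(R, d) = -5*√(-48 + 88) = -10*√10)
1/(29481 + w(-155, y)) = 1/(29481 - 10*√10)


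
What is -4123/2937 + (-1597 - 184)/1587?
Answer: -1308222/517891 ≈ -2.5261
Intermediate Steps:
-4123/2937 + (-1597 - 184)/1587 = -4123*1/2937 - 1781*1/1587 = -4123/2937 - 1781/1587 = -1308222/517891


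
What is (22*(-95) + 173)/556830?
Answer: -213/61870 ≈ -0.0034427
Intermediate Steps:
(22*(-95) + 173)/556830 = (-2090 + 173)*(1/556830) = -1917*1/556830 = -213/61870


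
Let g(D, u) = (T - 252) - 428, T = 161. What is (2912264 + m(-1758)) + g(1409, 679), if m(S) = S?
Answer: 2909987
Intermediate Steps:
g(D, u) = -519 (g(D, u) = (161 - 252) - 428 = -91 - 428 = -519)
(2912264 + m(-1758)) + g(1409, 679) = (2912264 - 1758) - 519 = 2910506 - 519 = 2909987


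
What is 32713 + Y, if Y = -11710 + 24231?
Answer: 45234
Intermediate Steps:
Y = 12521
32713 + Y = 32713 + 12521 = 45234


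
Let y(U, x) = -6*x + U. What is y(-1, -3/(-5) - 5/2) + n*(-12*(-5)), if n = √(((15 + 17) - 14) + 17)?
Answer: 52/5 + 60*√35 ≈ 365.36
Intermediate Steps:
y(U, x) = U - 6*x
n = √35 (n = √((32 - 14) + 17) = √(18 + 17) = √35 ≈ 5.9161)
y(-1, -3/(-5) - 5/2) + n*(-12*(-5)) = (-1 - 6*(-3/(-5) - 5/2)) + √35*(-12*(-5)) = (-1 - 6*(-3*(-⅕) - 5*½)) + √35*60 = (-1 - 6*(⅗ - 5/2)) + 60*√35 = (-1 - 6*(-19/10)) + 60*√35 = (-1 + 57/5) + 60*√35 = 52/5 + 60*√35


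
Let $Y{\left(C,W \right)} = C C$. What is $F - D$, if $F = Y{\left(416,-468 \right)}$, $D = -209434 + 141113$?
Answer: $241377$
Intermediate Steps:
$Y{\left(C,W \right)} = C^{2}$
$D = -68321$
$F = 173056$ ($F = 416^{2} = 173056$)
$F - D = 173056 - -68321 = 173056 + 68321 = 241377$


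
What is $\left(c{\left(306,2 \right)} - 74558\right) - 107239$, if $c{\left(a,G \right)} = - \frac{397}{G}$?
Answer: $- \frac{363991}{2} \approx -1.82 \cdot 10^{5}$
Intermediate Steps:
$\left(c{\left(306,2 \right)} - 74558\right) - 107239 = \left(- \frac{397}{2} - 74558\right) - 107239 = - \frac{149513}{2} - 107239 = - \frac{363991}{2}$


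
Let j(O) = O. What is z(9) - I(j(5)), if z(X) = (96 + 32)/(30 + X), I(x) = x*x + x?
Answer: -1042/39 ≈ -26.718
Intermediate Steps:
I(x) = x + x**2 (I(x) = x**2 + x = x + x**2)
z(X) = 128/(30 + X)
z(9) - I(j(5)) = 128/(30 + 9) - 5*(1 + 5) = 128/39 - 5*6 = 128*(1/39) - 1*30 = 128/39 - 30 = -1042/39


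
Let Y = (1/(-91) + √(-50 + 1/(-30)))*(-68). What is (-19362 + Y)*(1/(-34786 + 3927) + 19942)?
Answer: -1084239952711698/2808169 - 6974422006*I*√45030/154295 ≈ -3.861e+8 - 9.592e+6*I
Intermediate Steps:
Y = 68/91 - 34*I*√45030/15 (Y = (-1/91 + √(-50 - 1/30))*(-68) = (-1/91 + √(-1501/30))*(-68) = (-1/91 + I*√45030/30)*(-68) = 68/91 - 34*I*√45030/15 ≈ 0.74725 - 480.99*I)
(-19362 + Y)*(1/(-34786 + 3927) + 19942) = (-19362 + (68/91 - 34*I*√45030/15))*(1/(-34786 + 3927) + 19942) = (-1761874/91 - 34*I*√45030/15)*(1/(-30859) + 19942) = (-1761874/91 - 34*I*√45030/15)*(-1/30859 + 19942) = (-1761874/91 - 34*I*√45030/15)*(615390177/30859) = -1084239952711698/2808169 - 6974422006*I*√45030/154295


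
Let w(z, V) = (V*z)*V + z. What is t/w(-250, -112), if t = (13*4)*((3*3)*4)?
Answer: -72/120625 ≈ -0.00059689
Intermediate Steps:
w(z, V) = z + z*V**2 (w(z, V) = z*V**2 + z = z + z*V**2)
t = 1872 (t = 52*(9*4) = 52*36 = 1872)
t/w(-250, -112) = 1872/((-250*(1 + (-112)**2))) = 1872/((-250*(1 + 12544))) = 1872/((-250*12545)) = 1872/(-3136250) = 1872*(-1/3136250) = -72/120625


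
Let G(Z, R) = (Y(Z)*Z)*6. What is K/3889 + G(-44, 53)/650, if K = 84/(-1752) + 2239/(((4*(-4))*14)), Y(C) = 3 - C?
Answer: -394583900387/20667701600 ≈ -19.092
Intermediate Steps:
K = -164231/16352 (K = 84*(-1/1752) + 2239/((-16*14)) = -7/146 + 2239/(-224) = -7/146 + 2239*(-1/224) = -7/146 - 2239/224 = -164231/16352 ≈ -10.043)
G(Z, R) = 6*Z*(3 - Z) (G(Z, R) = ((3 - Z)*Z)*6 = (Z*(3 - Z))*6 = 6*Z*(3 - Z))
K/3889 + G(-44, 53)/650 = -164231/16352/3889 + (6*(-44)*(3 - 1*(-44)))/650 = -164231/16352*1/3889 + (6*(-44)*(3 + 44))*(1/650) = -164231/63592928 + (6*(-44)*47)*(1/650) = -164231/63592928 - 12408*1/650 = -164231/63592928 - 6204/325 = -394583900387/20667701600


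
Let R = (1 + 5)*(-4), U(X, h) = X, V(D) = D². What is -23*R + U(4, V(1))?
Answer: 556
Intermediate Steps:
R = -24 (R = 6*(-4) = -24)
-23*R + U(4, V(1)) = -23*(-24) + 4 = 552 + 4 = 556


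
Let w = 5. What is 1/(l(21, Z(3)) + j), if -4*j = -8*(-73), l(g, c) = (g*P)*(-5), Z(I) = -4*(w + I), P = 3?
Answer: -1/461 ≈ -0.0021692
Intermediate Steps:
Z(I) = -20 - 4*I (Z(I) = -4*(5 + I) = -20 - 4*I)
l(g, c) = -15*g (l(g, c) = (g*3)*(-5) = (3*g)*(-5) = -15*g)
j = -146 (j = -(-2)*(-73) = -¼*584 = -146)
1/(l(21, Z(3)) + j) = 1/(-15*21 - 146) = 1/(-315 - 146) = 1/(-461) = -1/461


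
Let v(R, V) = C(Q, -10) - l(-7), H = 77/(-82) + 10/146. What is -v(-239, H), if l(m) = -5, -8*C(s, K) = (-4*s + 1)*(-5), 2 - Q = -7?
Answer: 135/8 ≈ 16.875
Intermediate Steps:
Q = 9 (Q = 2 - 1*(-7) = 2 + 7 = 9)
C(s, K) = 5/8 - 5*s/2 (C(s, K) = -(-4*s + 1)*(-5)/8 = -(1 - 4*s)*(-5)/8 = -(-5 + 20*s)/8 = 5/8 - 5*s/2)
H = -5211/5986 (H = 77*(-1/82) + 10*(1/146) = -77/82 + 5/73 = -5211/5986 ≈ -0.87053)
v(R, V) = -135/8 (v(R, V) = (5/8 - 5/2*9) - 1*(-5) = (5/8 - 45/2) + 5 = -175/8 + 5 = -135/8)
-v(-239, H) = -1*(-135/8) = 135/8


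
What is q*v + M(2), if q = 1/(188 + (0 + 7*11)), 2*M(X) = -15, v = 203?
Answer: -3569/530 ≈ -6.7340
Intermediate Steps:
M(X) = -15/2 (M(X) = (1/2)*(-15) = -15/2)
q = 1/265 (q = 1/(188 + (0 + 77)) = 1/(188 + 77) = 1/265 ≈ 0.0037736)
q*v + M(2) = (1/265)*203 - 15/2 = 203/265 - 15/2 = -3569/530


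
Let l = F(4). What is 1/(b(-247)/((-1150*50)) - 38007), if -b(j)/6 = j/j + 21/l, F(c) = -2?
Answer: -57500/2185402557 ≈ -2.6311e-5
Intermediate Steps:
l = -2
b(j) = 57 (b(j) = -6*(j/j + 21/(-2)) = -6*(1 + 21*(-1/2)) = -6*(1 - 21/2) = -6*(-19/2) = 57)
1/(b(-247)/((-1150*50)) - 38007) = 1/(57/((-1150*50)) - 38007) = 1/(57/(-57500) - 38007) = 1/(57*(-1/57500) - 38007) = 1/(-57/57500 - 38007) = 1/(-2185402557/57500) = -57500/2185402557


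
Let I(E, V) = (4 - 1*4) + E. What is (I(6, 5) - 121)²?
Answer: 13225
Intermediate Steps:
I(E, V) = E (I(E, V) = (4 - 4) + E = 0 + E = E)
(I(6, 5) - 121)² = (6 - 121)² = (-115)² = 13225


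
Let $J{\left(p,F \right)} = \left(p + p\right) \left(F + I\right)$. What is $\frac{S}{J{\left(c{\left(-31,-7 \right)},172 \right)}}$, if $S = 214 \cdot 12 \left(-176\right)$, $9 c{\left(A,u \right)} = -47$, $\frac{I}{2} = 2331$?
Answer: $\frac{1016928}{113599} \approx 8.9519$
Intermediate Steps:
$I = 4662$ ($I = 2 \cdot 2331 = 4662$)
$c{\left(A,u \right)} = - \frac{47}{9}$ ($c{\left(A,u \right)} = \frac{1}{9} \left(-47\right) = - \frac{47}{9}$)
$S = -451968$ ($S = 2568 \left(-176\right) = -451968$)
$J{\left(p,F \right)} = 2 p \left(4662 + F\right)$ ($J{\left(p,F \right)} = \left(p + p\right) \left(F + 4662\right) = 2 p \left(4662 + F\right)$)
$\frac{S}{J{\left(c{\left(-31,-7 \right)},172 \right)}} = - \frac{451968}{2 \left(- \frac{47}{9}\right) \left(4662 + 172\right)} = - \frac{451968}{2 \left(- \frac{47}{9}\right) 4834} = - \frac{451968}{- \frac{454396}{9}} = \left(-451968\right) \left(- \frac{9}{454396}\right) = \frac{1016928}{113599}$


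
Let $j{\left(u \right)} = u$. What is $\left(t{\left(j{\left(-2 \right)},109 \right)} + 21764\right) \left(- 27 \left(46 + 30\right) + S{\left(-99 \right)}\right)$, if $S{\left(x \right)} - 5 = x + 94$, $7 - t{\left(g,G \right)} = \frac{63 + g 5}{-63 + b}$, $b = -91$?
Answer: $- \frac{3439959462}{77} \approx -4.4675 \cdot 10^{7}$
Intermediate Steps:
$t{\left(g,G \right)} = \frac{163}{22} + \frac{5 g}{154}$ ($t{\left(g,G \right)} = 7 - \frac{63 + g 5}{-63 - 91} = 7 - \frac{63 + 5 g}{-154} = 7 - \left(63 + 5 g\right) \left(- \frac{1}{154}\right) = 7 - \left(- \frac{9}{22} - \frac{5 g}{154}\right) = 7 + \left(\frac{9}{22} + \frac{5 g}{154}\right) = \frac{163}{22} + \frac{5 g}{154}$)
$S{\left(x \right)} = 99 + x$ ($S{\left(x \right)} = 5 + \left(x + 94\right) = 5 + \left(94 + x\right) = 99 + x$)
$\left(t{\left(j{\left(-2 \right)},109 \right)} + 21764\right) \left(- 27 \left(46 + 30\right) + S{\left(-99 \right)}\right) = \left(\left(\frac{163}{22} + \frac{5}{154} \left(-2\right)\right) + 21764\right) \left(- 27 \left(46 + 30\right) + \left(99 - 99\right)\right) = \left(\left(\frac{163}{22} - \frac{5}{77}\right) + 21764\right) \left(\left(-27\right) 76 + 0\right) = \left(\frac{1131}{154} + 21764\right) \left(-2052 + 0\right) = \frac{3352787}{154} \left(-2052\right) = - \frac{3439959462}{77}$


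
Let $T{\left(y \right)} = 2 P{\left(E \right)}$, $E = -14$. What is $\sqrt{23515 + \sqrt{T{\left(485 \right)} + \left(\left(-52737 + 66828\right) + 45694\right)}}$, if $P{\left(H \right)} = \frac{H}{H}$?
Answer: $\sqrt{23515 + 3 \sqrt{6643}} \approx 154.14$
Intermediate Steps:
$P{\left(H \right)} = 1$
$T{\left(y \right)} = 2$ ($T{\left(y \right)} = 2 \cdot 1 = 2$)
$\sqrt{23515 + \sqrt{T{\left(485 \right)} + \left(\left(-52737 + 66828\right) + 45694\right)}} = \sqrt{23515 + \sqrt{2 + \left(\left(-52737 + 66828\right) + 45694\right)}} = \sqrt{23515 + \sqrt{2 + \left(14091 + 45694\right)}} = \sqrt{23515 + \sqrt{2 + 59785}} = \sqrt{23515 + \sqrt{59787}} = \sqrt{23515 + 3 \sqrt{6643}}$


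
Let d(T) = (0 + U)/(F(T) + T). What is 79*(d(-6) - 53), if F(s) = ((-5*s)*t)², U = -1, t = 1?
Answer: -3743257/894 ≈ -4187.1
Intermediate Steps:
F(s) = 25*s² (F(s) = (-5*s*1)² = (-5*s)² = 25*s²)
d(T) = -1/(T + 25*T²) (d(T) = (0 - 1)/(25*T² + T) = -1/(T + 25*T²))
79*(d(-6) - 53) = 79*(-1/(-6*(1 + 25*(-6))) - 53) = 79*(-1*(-⅙)/(1 - 150) - 53) = 79*(-1*(-⅙)/(-149) - 53) = 79*(-1*(-⅙)*(-1/149) - 53) = 79*(-1/894 - 53) = 79*(-47383/894) = -3743257/894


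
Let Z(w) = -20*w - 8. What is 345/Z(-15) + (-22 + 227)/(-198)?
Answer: 4225/28908 ≈ 0.14615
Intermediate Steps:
Z(w) = -8 - 20*w
345/Z(-15) + (-22 + 227)/(-198) = 345/(-8 - 20*(-15)) + (-22 + 227)/(-198) = 345/(-8 + 300) + 205*(-1/198) = 345/292 - 205/198 = 4225/28908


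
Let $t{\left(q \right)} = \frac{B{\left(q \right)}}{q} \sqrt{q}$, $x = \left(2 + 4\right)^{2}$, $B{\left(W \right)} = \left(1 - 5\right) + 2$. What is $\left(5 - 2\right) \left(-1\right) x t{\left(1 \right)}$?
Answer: $216$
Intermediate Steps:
$B{\left(W \right)} = -2$ ($B{\left(W \right)} = -4 + 2 = -2$)
$x = 36$ ($x = 6^{2} = 36$)
$t{\left(q \right)} = - \frac{2}{\sqrt{q}}$ ($t{\left(q \right)} = - \frac{2}{q} \sqrt{q} = - \frac{2}{\sqrt{q}}$)
$\left(5 - 2\right) \left(-1\right) x t{\left(1 \right)} = \left(5 - 2\right) \left(-1\right) 36 \left(- 2 \frac{1}{\sqrt{1}}\right) = 3 \left(-1\right) 36 \left(\left(-2\right) 1\right) = \left(-3\right) 36 \left(-2\right) = \left(-108\right) \left(-2\right) = 216$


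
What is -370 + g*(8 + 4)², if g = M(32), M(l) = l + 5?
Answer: 4958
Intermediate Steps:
M(l) = 5 + l
g = 37 (g = 5 + 32 = 37)
-370 + g*(8 + 4)² = -370 + 37*(8 + 4)² = -370 + 37*12² = -370 + 37*144 = -370 + 5328 = 4958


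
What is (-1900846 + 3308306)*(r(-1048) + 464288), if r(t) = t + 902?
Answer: 653261299320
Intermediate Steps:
r(t) = 902 + t
(-1900846 + 3308306)*(r(-1048) + 464288) = (-1900846 + 3308306)*((902 - 1048) + 464288) = 1407460*(-146 + 464288) = 1407460*464142 = 653261299320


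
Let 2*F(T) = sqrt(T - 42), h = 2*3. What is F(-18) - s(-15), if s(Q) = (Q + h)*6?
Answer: 54 + I*sqrt(15) ≈ 54.0 + 3.873*I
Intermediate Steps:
h = 6
F(T) = sqrt(-42 + T)/2 (F(T) = sqrt(T - 42)/2 = sqrt(-42 + T)/2)
s(Q) = 36 + 6*Q (s(Q) = (Q + 6)*6 = (6 + Q)*6 = 36 + 6*Q)
F(-18) - s(-15) = sqrt(-42 - 18)/2 - (36 + 6*(-15)) = sqrt(-60)/2 - (36 - 90) = (2*I*sqrt(15))/2 - 1*(-54) = I*sqrt(15) + 54 = 54 + I*sqrt(15)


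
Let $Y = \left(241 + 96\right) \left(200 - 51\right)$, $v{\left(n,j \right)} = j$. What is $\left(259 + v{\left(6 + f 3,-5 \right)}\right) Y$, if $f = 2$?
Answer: $12754102$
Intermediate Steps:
$Y = 50213$ ($Y = 337 \cdot 149 = 50213$)
$\left(259 + v{\left(6 + f 3,-5 \right)}\right) Y = \left(259 - 5\right) 50213 = 254 \cdot 50213 = 12754102$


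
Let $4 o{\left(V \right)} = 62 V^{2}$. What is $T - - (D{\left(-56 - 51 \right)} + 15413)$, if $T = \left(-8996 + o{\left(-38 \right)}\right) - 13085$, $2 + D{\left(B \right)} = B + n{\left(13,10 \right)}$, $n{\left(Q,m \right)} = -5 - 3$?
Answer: $15597$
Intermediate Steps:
$n{\left(Q,m \right)} = -8$ ($n{\left(Q,m \right)} = -5 - 3 = -8$)
$D{\left(B \right)} = -10 + B$ ($D{\left(B \right)} = -2 + \left(B - 8\right) = -2 + \left(-8 + B\right) = -10 + B$)
$o{\left(V \right)} = \frac{31 V^{2}}{2}$ ($o{\left(V \right)} = \frac{62 V^{2}}{4} = \frac{31 V^{2}}{2}$)
$T = 301$ ($T = \left(-8996 + \frac{31 \left(-38\right)^{2}}{2}\right) - 13085 = \left(-8996 + \frac{31}{2} \cdot 1444\right) - 13085 = \left(-8996 + 22382\right) - 13085 = 13386 - 13085 = 301$)
$T - - (D{\left(-56 - 51 \right)} + 15413) = 301 - - (\left(-10 - 107\right) + 15413) = 301 - - (-117 + 15413) = 301 - \left(-1\right) 15296 = 301 - -15296 = 301 + 15296 = 15597$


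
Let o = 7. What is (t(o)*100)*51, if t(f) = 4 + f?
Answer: 56100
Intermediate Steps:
(t(o)*100)*51 = ((4 + 7)*100)*51 = (11*100)*51 = 1100*51 = 56100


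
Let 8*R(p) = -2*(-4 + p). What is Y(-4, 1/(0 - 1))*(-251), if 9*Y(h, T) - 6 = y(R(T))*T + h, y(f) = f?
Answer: -251/12 ≈ -20.917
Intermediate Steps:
R(p) = 1 - p/4 (R(p) = (-2*(-4 + p))/8 = (8 - 2*p)/8 = 1 - p/4)
Y(h, T) = ⅔ + h/9 + T*(1 - T/4)/9 (Y(h, T) = ⅔ + ((1 - T/4)*T + h)/9 = ⅔ + (T*(1 - T/4) + h)/9 = ⅔ + (h + T*(1 - T/4))/9 = ⅔ + (h/9 + T*(1 - T/4)/9) = ⅔ + h/9 + T*(1 - T/4)/9)
Y(-4, 1/(0 - 1))*(-251) = (⅔ + (⅑)*(-4) - (-4 + 1/(0 - 1))/(36*(0 - 1)))*(-251) = (⅔ - 4/9 - 1/36*(-4 + 1/(-1))/(-1))*(-251) = (⅔ - 4/9 - 1/36*(-1)*(-4 - 1))*(-251) = (⅔ - 4/9 - 1/36*(-1)*(-5))*(-251) = (⅔ - 4/9 - 5/36)*(-251) = (1/12)*(-251) = -251/12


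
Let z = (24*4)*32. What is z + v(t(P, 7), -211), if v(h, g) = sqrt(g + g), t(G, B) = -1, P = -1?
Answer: 3072 + I*sqrt(422) ≈ 3072.0 + 20.543*I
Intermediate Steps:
z = 3072 (z = 96*32 = 3072)
v(h, g) = sqrt(2)*sqrt(g) (v(h, g) = sqrt(2*g) = sqrt(2)*sqrt(g))
z + v(t(P, 7), -211) = 3072 + sqrt(2)*sqrt(-211) = 3072 + sqrt(2)*(I*sqrt(211)) = 3072 + I*sqrt(422)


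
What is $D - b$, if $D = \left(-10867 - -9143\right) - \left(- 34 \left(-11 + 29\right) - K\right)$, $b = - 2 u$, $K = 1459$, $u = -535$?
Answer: $-723$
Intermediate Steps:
$b = 1070$ ($b = \left(-2\right) \left(-535\right) = 1070$)
$D = 347$ ($D = \left(-10867 - -9143\right) - \left(- 34 \left(-11 + 29\right) - 1459\right) = \left(-10867 + 9143\right) - \left(\left(-34\right) 18 - 1459\right) = -1724 - \left(-612 - 1459\right) = -1724 - -2071 = -1724 + 2071 = 347$)
$D - b = 347 - 1070 = -723$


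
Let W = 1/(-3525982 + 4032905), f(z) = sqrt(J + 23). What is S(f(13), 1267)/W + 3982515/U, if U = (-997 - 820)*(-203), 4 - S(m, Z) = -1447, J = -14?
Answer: 271306613473838/368851 ≈ 7.3555e+8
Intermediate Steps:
f(z) = 3 (f(z) = sqrt(-14 + 23) = sqrt(9) = 3)
S(m, Z) = 1451 (S(m, Z) = 4 - 1*(-1447) = 4 + 1447 = 1451)
U = 368851 (U = -1817*(-203) = 368851)
W = 1/506923 ≈ 1.9727e-6
S(f(13), 1267)/W + 3982515/U = 1451/(1/506923) + 3982515/368851 = 1451*506923 + 3982515*(1/368851) = 735545273 + 3982515/368851 = 271306613473838/368851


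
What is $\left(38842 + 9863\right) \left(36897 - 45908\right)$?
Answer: $-438880755$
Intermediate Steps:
$\left(38842 + 9863\right) \left(36897 - 45908\right) = 48705 \left(-9011\right) = -438880755$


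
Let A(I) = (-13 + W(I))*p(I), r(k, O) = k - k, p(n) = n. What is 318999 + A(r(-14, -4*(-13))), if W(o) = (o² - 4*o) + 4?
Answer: 318999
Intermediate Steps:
W(o) = 4 + o² - 4*o
r(k, O) = 0
A(I) = I*(-9 + I² - 4*I) (A(I) = (-13 + (4 + I² - 4*I))*I = (-9 + I² - 4*I)*I = I*(-9 + I² - 4*I))
318999 + A(r(-14, -4*(-13))) = 318999 + 0*(-9 + 0² - 4*0) = 318999 + 0*(-9 + 0 + 0) = 318999 + 0*(-9) = 318999 + 0 = 318999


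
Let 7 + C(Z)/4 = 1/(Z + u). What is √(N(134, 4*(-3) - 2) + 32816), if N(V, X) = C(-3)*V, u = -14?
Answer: 4*√524399/17 ≈ 170.39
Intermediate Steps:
C(Z) = -28 + 4/(-14 + Z) (C(Z) = -28 + 4/(Z - 14) = -28 + 4/(-14 + Z))
N(V, X) = -480*V/17 (N(V, X) = (4*(99 - 7*(-3))/(-14 - 3))*V = (4*(99 + 21)/(-17))*V = (4*(-1/17)*120)*V = -480*V/17)
√(N(134, 4*(-3) - 2) + 32816) = √(-480/17*134 + 32816) = √(-64320/17 + 32816) = √(493552/17) = 4*√524399/17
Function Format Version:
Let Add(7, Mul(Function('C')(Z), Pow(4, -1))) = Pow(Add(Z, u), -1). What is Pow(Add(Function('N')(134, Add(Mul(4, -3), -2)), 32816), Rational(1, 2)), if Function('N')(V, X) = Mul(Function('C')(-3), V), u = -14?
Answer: Mul(Rational(4, 17), Pow(524399, Rational(1, 2))) ≈ 170.39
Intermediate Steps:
Function('C')(Z) = Add(-28, Mul(4, Pow(Add(-14, Z), -1))) (Function('C')(Z) = Add(-28, Mul(4, Pow(Add(Z, -14), -1))) = Add(-28, Mul(4, Pow(Add(-14, Z), -1))))
Function('N')(V, X) = Mul(Rational(-480, 17), V) (Function('N')(V, X) = Mul(Mul(4, Pow(Add(-14, -3), -1), Add(99, Mul(-7, -3))), V) = Mul(Mul(4, Pow(-17, -1), Add(99, 21)), V) = Mul(Mul(4, Rational(-1, 17), 120), V) = Mul(Rational(-480, 17), V))
Pow(Add(Function('N')(134, Add(Mul(4, -3), -2)), 32816), Rational(1, 2)) = Pow(Add(Mul(Rational(-480, 17), 134), 32816), Rational(1, 2)) = Pow(Add(Rational(-64320, 17), 32816), Rational(1, 2)) = Pow(Rational(493552, 17), Rational(1, 2)) = Mul(Rational(4, 17), Pow(524399, Rational(1, 2)))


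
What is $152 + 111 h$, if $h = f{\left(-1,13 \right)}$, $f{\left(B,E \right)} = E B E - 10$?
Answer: $-19717$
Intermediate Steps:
$f{\left(B,E \right)} = -10 + B E^{2}$ ($f{\left(B,E \right)} = B E E - 10 = B E^{2} - 10 = -10 + B E^{2}$)
$h = -179$ ($h = -10 - 13^{2} = -10 - 169 = -179$)
$152 + 111 h = 152 + 111 \left(-179\right) = 152 - 19869 = -19717$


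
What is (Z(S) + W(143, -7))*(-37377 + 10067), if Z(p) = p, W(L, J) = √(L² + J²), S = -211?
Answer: 5762410 - 27310*√20498 ≈ 1.8524e+6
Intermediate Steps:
W(L, J) = √(J² + L²)
(Z(S) + W(143, -7))*(-37377 + 10067) = (-211 + √((-7)² + 143²))*(-37377 + 10067) = (-211 + √(49 + 20449))*(-27310) = (-211 + √20498)*(-27310) = 5762410 - 27310*√20498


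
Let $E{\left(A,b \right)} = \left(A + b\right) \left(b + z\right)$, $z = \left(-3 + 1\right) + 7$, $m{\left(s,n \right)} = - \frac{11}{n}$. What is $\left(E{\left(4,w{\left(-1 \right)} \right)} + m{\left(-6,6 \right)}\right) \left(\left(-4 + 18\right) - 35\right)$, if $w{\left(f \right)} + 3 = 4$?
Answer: $- \frac{1183}{2} \approx -591.5$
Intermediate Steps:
$w{\left(f \right)} = 1$ ($w{\left(f \right)} = -3 + 4 = 1$)
$z = 5$ ($z = -2 + 7 = 5$)
$E{\left(A,b \right)} = \left(5 + b\right) \left(A + b\right)$ ($E{\left(A,b \right)} = \left(A + b\right) \left(b + 5\right) = \left(A + b\right) \left(5 + b\right) = \left(5 + b\right) \left(A + b\right)$)
$\left(E{\left(4,w{\left(-1 \right)} \right)} + m{\left(-6,6 \right)}\right) \left(\left(-4 + 18\right) - 35\right) = \left(\left(1^{2} + 5 \cdot 4 + 5 \cdot 1 + 4 \cdot 1\right) - \frac{11}{6}\right) \left(\left(-4 + 18\right) - 35\right) = \left(\left(1 + 20 + 5 + 4\right) - \frac{11}{6}\right) \left(14 - 35\right) = \left(30 - \frac{11}{6}\right) \left(-21\right) = \frac{169}{6} \left(-21\right) = - \frac{1183}{2}$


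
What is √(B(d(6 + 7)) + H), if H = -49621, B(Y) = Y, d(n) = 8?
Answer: I*√49613 ≈ 222.74*I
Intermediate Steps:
√(B(d(6 + 7)) + H) = √(8 - 49621) = √(-49613) = I*√49613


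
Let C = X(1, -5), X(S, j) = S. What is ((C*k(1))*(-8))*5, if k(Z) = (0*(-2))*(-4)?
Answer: 0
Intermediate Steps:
C = 1
k(Z) = 0 (k(Z) = 0*(-4) = 0)
((C*k(1))*(-8))*5 = ((1*0)*(-8))*5 = (0*(-8))*5 = 0*5 = 0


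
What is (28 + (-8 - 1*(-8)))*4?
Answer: 112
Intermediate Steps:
(28 + (-8 - 1*(-8)))*4 = (28 + (-8 + 8))*4 = (28 + 0)*4 = 28*4 = 112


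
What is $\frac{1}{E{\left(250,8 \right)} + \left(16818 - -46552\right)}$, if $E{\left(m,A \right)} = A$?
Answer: $\frac{1}{63378} \approx 1.5778 \cdot 10^{-5}$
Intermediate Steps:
$\frac{1}{E{\left(250,8 \right)} + \left(16818 - -46552\right)} = \frac{1}{8 + \left(16818 - -46552\right)} = \frac{1}{8 + \left(16818 + 46552\right)} = \frac{1}{8 + 63370} = \frac{1}{63378}$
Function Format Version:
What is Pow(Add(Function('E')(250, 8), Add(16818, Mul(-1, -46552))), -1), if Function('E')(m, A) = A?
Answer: Rational(1, 63378) ≈ 1.5778e-5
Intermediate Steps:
Pow(Add(Function('E')(250, 8), Add(16818, Mul(-1, -46552))), -1) = Pow(Add(8, Add(16818, Mul(-1, -46552))), -1) = Pow(Add(8, Add(16818, 46552)), -1) = Pow(Add(8, 63370), -1) = Pow(63378, -1) = Rational(1, 63378)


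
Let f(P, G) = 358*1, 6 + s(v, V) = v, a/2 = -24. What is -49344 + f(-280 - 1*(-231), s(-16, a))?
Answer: -48986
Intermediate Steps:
a = -48 (a = 2*(-24) = -48)
s(v, V) = -6 + v
f(P, G) = 358
-49344 + f(-280 - 1*(-231), s(-16, a)) = -49344 + 358 = -48986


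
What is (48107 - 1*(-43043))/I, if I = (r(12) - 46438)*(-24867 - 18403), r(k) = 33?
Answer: 1823/40158887 ≈ 4.5395e-5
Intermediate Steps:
I = 2007944350 (I = (33 - 46438)*(-24867 - 18403) = -46405*(-43270) = 2007944350)
(48107 - 1*(-43043))/I = (48107 - 1*(-43043))/2007944350 = (48107 + 43043)*(1/2007944350) = 91150*(1/2007944350) = 1823/40158887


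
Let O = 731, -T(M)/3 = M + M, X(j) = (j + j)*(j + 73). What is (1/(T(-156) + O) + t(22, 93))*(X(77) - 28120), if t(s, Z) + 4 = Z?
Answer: -744787280/1667 ≈ -4.4678e+5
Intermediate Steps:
t(s, Z) = -4 + Z
X(j) = 2*j*(73 + j) (X(j) = (2*j)*(73 + j) = 2*j*(73 + j))
T(M) = -6*M (T(M) = -3*(M + M) = -6*M)
(1/(T(-156) + O) + t(22, 93))*(X(77) - 28120) = (1/(-6*(-156) + 731) + (-4 + 93))*(2*77*(73 + 77) - 28120) = (1/(936 + 731) + 89)*(2*77*150 - 28120) = (1/1667 + 89)*(23100 - 28120) = (1/1667 + 89)*(-5020) = (148364/1667)*(-5020) = -744787280/1667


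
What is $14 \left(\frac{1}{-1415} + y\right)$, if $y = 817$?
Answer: $\frac{16184756}{1415} \approx 11438.0$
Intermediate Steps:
$14 \left(\frac{1}{-1415} + y\right) = 14 \left(\frac{1}{-1415} + 817\right) = 14 \left(- \frac{1}{1415} + 817\right) = 14 \cdot \frac{1156054}{1415} = \frac{16184756}{1415}$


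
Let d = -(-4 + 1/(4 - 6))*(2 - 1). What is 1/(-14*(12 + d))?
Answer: -1/231 ≈ -0.0043290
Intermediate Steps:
d = 9/2 (d = -(-4 + 1/(-2)) = -(-4 - 1/2) = -(-9)/2 = -1*(-9/2) = 9/2 ≈ 4.5000)
1/(-14*(12 + d)) = 1/(-14*(12 + 9/2)) = 1/(-14*33/2) = 1/(-231) = -1/231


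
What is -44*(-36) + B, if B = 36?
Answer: 1620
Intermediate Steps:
-44*(-36) + B = -44*(-36) + 36 = 1584 + 36 = 1620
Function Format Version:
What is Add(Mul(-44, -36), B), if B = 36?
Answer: 1620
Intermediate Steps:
Add(Mul(-44, -36), B) = Add(Mul(-44, -36), 36) = Add(1584, 36) = 1620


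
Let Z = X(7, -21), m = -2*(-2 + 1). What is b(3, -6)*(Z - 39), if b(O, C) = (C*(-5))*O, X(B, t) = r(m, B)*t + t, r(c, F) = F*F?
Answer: -98010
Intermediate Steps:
m = 2 (m = -2*(-1) = 2)
r(c, F) = F²
X(B, t) = t + t*B² (X(B, t) = B²*t + t = t*B² + t = t + t*B²)
b(O, C) = -5*C*O (b(O, C) = (-5*C)*O = -5*C*O)
Z = -1050 (Z = -21*(1 + 7²) = -21*(1 + 49) = -21*50 = -1050)
b(3, -6)*(Z - 39) = (-5*(-6)*3)*(-1050 - 39) = 90*(-1089) = -98010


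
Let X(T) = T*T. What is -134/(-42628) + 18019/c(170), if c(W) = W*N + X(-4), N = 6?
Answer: 5190897/298396 ≈ 17.396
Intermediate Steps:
X(T) = T²
c(W) = 16 + 6*W (c(W) = W*6 + (-4)² = 6*W + 16 = 16 + 6*W)
-134/(-42628) + 18019/c(170) = -134/(-42628) + 18019/(16 + 6*170) = -134*(-1/42628) + 18019/(16 + 1020) = 67/21314 + 18019/1036 = 67/21314 + 18019*(1/1036) = 67/21314 + 487/28 = 5190897/298396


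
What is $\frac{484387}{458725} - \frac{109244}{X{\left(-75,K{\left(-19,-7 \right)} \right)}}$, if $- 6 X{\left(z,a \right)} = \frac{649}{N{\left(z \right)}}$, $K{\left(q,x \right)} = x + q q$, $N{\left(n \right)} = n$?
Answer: $- \frac{382212116743}{5045975} \approx -75746.0$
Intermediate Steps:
$K{\left(q,x \right)} = x + q^{2}$
$X{\left(z,a \right)} = - \frac{649}{6 z}$ ($X{\left(z,a \right)} = - \frac{649 \frac{1}{z}}{6} = - \frac{649}{6 z}$)
$\frac{484387}{458725} - \frac{109244}{X{\left(-75,K{\left(-19,-7 \right)} \right)}} = \frac{484387}{458725} - \frac{109244}{\left(- \frac{649}{6}\right) \frac{1}{-75}} = 484387 \cdot \frac{1}{458725} - \frac{109244}{\left(- \frac{649}{6}\right) \left(- \frac{1}{75}\right)} = \frac{484387}{458725} - \frac{109244}{\frac{649}{450}} = \frac{484387}{458725} - \frac{49159800}{649} = - \frac{382212116743}{5045975}$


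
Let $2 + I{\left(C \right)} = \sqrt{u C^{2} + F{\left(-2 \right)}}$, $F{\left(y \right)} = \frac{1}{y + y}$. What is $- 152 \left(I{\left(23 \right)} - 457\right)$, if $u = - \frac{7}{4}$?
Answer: $69768 - 152 i \sqrt{926} \approx 69768.0 - 4625.4 i$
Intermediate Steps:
$u = - \frac{7}{4}$ ($u = \left(-7\right) \frac{1}{4} = - \frac{7}{4} \approx -1.75$)
$F{\left(y \right)} = \frac{1}{2 y}$
$I{\left(C \right)} = -2 + \sqrt{- \frac{1}{4} - \frac{7 C^{2}}{4}}$ ($I{\left(C \right)} = -2 + \sqrt{- \frac{7 C^{2}}{4} + \frac{1}{2 \left(-2\right)}} = -2 + \sqrt{- \frac{7 C^{2}}{4} + \frac{1}{2} \left(- \frac{1}{2}\right)} = -2 + \sqrt{- \frac{7 C^{2}}{4} - \frac{1}{4}} = -2 + \sqrt{- \frac{1}{4} - \frac{7 C^{2}}{4}}$)
$- 152 \left(I{\left(23 \right)} - 457\right) = - 152 \left(\left(-2 + \frac{\sqrt{-1 - 7 \cdot 23^{2}}}{2}\right) - 457\right) = - 152 \left(\left(-2 + \frac{\sqrt{-1 - 3703}}{2}\right) - 457\right) = - 152 \left(\left(-2 + \frac{\sqrt{-3704}}{2}\right) - 457\right) = - 152 \left(\left(-2 + \frac{2 i \sqrt{926}}{2}\right) - 457\right) = - 152 \left(\left(-2 + i \sqrt{926}\right) - 457\right) = - 152 \left(-459 + i \sqrt{926}\right) = 69768 - 152 i \sqrt{926}$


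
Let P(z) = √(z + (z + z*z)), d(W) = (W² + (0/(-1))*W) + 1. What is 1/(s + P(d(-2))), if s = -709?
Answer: -709/502646 - √35/502646 ≈ -0.0014223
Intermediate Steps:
d(W) = 1 + W² (d(W) = (W² + (0*(-1))*W) + 1 = (W² + 0*W) + 1 = (W² + 0) + 1 = W² + 1 = 1 + W²)
P(z) = √(z² + 2*z) (P(z) = √(z + (z + z²)) = √(z² + 2*z))
1/(s + P(d(-2))) = 1/(-709 + √((1 + (-2)²)*(2 + (1 + (-2)²)))) = 1/(-709 + √((1 + 4)*(2 + (1 + 4)))) = 1/(-709 + √(5*(2 + 5))) = 1/(-709 + √(5*7)) = 1/(-709 + √35)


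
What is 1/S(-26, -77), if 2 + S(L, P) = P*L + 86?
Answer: 1/2086 ≈ 0.00047939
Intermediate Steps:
S(L, P) = 84 + L*P (S(L, P) = -2 + (P*L + 86) = -2 + (L*P + 86) = -2 + (86 + L*P) = 84 + L*P)
1/S(-26, -77) = 1/(84 - 26*(-77)) = 1/(84 + 2002) = 1/2086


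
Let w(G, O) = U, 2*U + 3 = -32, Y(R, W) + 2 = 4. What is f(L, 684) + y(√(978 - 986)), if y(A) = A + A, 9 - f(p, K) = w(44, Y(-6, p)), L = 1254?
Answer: 53/2 + 4*I*√2 ≈ 26.5 + 5.6569*I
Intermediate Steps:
Y(R, W) = 2 (Y(R, W) = -2 + 4 = 2)
U = -35/2 (U = -3/2 + (½)*(-32) = -3/2 - 16 = -35/2 ≈ -17.500)
w(G, O) = -35/2
f(p, K) = 53/2 (f(p, K) = 9 - 1*(-35/2) = 9 + 35/2 = 53/2)
y(A) = 2*A
f(L, 684) + y(√(978 - 986)) = 53/2 + 2*√(978 - 986) = 53/2 + 2*√(-8) = 53/2 + 2*(2*I*√2) = 53/2 + 4*I*√2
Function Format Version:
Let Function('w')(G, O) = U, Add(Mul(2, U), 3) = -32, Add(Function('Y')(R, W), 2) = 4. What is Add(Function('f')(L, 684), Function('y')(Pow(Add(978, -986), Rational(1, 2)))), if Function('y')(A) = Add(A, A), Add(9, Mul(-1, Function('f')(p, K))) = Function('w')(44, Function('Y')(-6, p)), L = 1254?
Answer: Add(Rational(53, 2), Mul(4, I, Pow(2, Rational(1, 2)))) ≈ Add(26.500, Mul(5.6569, I))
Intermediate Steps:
Function('Y')(R, W) = 2 (Function('Y')(R, W) = Add(-2, 4) = 2)
U = Rational(-35, 2) (U = Add(Rational(-3, 2), Mul(Rational(1, 2), -32)) = Add(Rational(-3, 2), -16) = Rational(-35, 2) ≈ -17.500)
Function('w')(G, O) = Rational(-35, 2)
Function('f')(p, K) = Rational(53, 2) (Function('f')(p, K) = Add(9, Mul(-1, Rational(-35, 2))) = Add(9, Rational(35, 2)) = Rational(53, 2))
Function('y')(A) = Mul(2, A)
Add(Function('f')(L, 684), Function('y')(Pow(Add(978, -986), Rational(1, 2)))) = Add(Rational(53, 2), Mul(2, Pow(Add(978, -986), Rational(1, 2)))) = Add(Rational(53, 2), Mul(2, Pow(-8, Rational(1, 2)))) = Add(Rational(53, 2), Mul(2, Mul(2, I, Pow(2, Rational(1, 2))))) = Add(Rational(53, 2), Mul(4, I, Pow(2, Rational(1, 2))))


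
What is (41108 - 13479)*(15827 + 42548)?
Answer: 1612842875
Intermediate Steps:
(41108 - 13479)*(15827 + 42548) = 27629*58375 = 1612842875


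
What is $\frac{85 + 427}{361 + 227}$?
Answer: $\frac{128}{147} \approx 0.87075$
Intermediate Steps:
$\frac{85 + 427}{361 + 227} = \frac{512}{588} = 512 \cdot \frac{1}{588} = \frac{128}{147}$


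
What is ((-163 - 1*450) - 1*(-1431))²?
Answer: 669124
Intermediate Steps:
((-163 - 1*450) - 1*(-1431))² = ((-163 - 450) + 1431)² = (-613 + 1431)² = 818² = 669124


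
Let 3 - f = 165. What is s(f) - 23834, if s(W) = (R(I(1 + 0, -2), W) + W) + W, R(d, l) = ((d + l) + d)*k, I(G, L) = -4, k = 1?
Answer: -24328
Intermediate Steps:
f = -162 (f = 3 - 1*165 = 3 - 165 = -162)
R(d, l) = l + 2*d (R(d, l) = ((d + l) + d)*1 = (l + 2*d)*1 = l + 2*d)
s(W) = -8 + 3*W (s(W) = ((W + 2*(-4)) + W) + W = ((W - 8) + W) + W = ((-8 + W) + W) + W = (-8 + 2*W) + W = -8 + 3*W)
s(f) - 23834 = (-8 + 3*(-162)) - 23834 = (-8 - 486) - 23834 = -494 - 23834 = -24328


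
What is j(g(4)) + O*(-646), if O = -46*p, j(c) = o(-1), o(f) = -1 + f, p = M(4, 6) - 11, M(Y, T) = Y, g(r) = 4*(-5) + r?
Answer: -208014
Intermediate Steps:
g(r) = -20 + r
p = -7 (p = 4 - 11 = -7)
j(c) = -2 (j(c) = -1 - 1 = -2)
O = 322 (O = -46*(-7) = 322)
j(g(4)) + O*(-646) = -2 + 322*(-646) = -2 - 208012 = -208014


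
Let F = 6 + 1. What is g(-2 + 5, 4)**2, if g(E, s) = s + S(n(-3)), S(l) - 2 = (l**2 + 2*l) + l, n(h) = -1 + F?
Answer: 3600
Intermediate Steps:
F = 7
n(h) = 6 (n(h) = -1 + 7 = 6)
S(l) = 2 + l**2 + 3*l (S(l) = 2 + ((l**2 + 2*l) + l) = 2 + (l**2 + 3*l) = 2 + l**2 + 3*l)
g(E, s) = 56 + s (g(E, s) = s + (2 + 6**2 + 3*6) = s + (2 + 36 + 18) = s + 56 = 56 + s)
g(-2 + 5, 4)**2 = (56 + 4)**2 = 60**2 = 3600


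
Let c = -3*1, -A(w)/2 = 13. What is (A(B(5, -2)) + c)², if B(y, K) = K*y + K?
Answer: 841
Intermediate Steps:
B(y, K) = K + K*y
A(w) = -26 (A(w) = -2*13 = -26)
c = -3
(A(B(5, -2)) + c)² = (-26 - 3)² = (-29)² = 841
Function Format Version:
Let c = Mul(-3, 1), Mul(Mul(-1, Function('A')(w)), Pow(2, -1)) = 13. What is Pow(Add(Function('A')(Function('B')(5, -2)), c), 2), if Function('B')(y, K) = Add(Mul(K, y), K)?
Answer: 841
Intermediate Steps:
Function('B')(y, K) = Add(K, Mul(K, y))
Function('A')(w) = -26 (Function('A')(w) = Mul(-2, 13) = -26)
c = -3
Pow(Add(Function('A')(Function('B')(5, -2)), c), 2) = Pow(Add(-26, -3), 2) = Pow(-29, 2) = 841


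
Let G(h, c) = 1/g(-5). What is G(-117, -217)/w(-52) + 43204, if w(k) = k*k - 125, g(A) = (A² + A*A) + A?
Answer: 5014040221/116055 ≈ 43204.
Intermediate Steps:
g(A) = A + 2*A² (g(A) = (A² + A²) + A = 2*A² + A = A + 2*A²)
G(h, c) = 1/45 (G(h, c) = 1/(-5*(1 + 2*(-5))) = 1/(-5*(1 - 10)) = 1/(-5*(-9)) = 1/45)
w(k) = -125 + k² (w(k) = k² - 125 = -125 + k²)
G(-117, -217)/w(-52) + 43204 = 1/(45*(-125 + (-52)²)) + 43204 = 1/(45*(-125 + 2704)) + 43204 = (1/45)/2579 + 43204 = (1/45)*(1/2579) + 43204 = 1/116055 + 43204 = 5014040221/116055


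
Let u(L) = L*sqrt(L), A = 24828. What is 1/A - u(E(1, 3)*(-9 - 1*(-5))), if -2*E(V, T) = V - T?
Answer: 1/24828 + 8*I ≈ 4.0277e-5 + 8.0*I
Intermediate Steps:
E(V, T) = T/2 - V/2 (E(V, T) = -(V - T)/2 = T/2 - V/2)
u(L) = L**(3/2)
1/A - u(E(1, 3)*(-9 - 1*(-5))) = 1/24828 - (((1/2)*3 - 1/2*1)*(-9 - 1*(-5)))**(3/2) = 1/24828 - ((3/2 - 1/2)*(-9 + 5))**(3/2) = 1/24828 - (1*(-4))**(3/2) = 1/24828 - (-4)**(3/2) = 1/24828 - (-8)*I = 1/24828 + 8*I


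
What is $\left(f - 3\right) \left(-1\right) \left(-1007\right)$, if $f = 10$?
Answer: $7049$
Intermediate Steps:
$\left(f - 3\right) \left(-1\right) \left(-1007\right) = \left(10 - 3\right) \left(-1\right) \left(-1007\right) = 7 \left(-1\right) \left(-1007\right) = \left(-7\right) \left(-1007\right) = 7049$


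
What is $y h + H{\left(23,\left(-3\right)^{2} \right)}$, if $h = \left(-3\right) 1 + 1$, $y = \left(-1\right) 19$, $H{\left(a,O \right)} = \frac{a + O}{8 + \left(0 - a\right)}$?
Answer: $\frac{538}{15} \approx 35.867$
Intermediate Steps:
$H{\left(a,O \right)} = \frac{O + a}{8 - a}$
$y = -19$
$h = -2$ ($h = -3 + 1 = -2$)
$y h + H{\left(23,\left(-3\right)^{2} \right)} = \left(-19\right) \left(-2\right) + \frac{- \left(-3\right)^{2} - 23}{-8 + 23} = 38 + \frac{\left(-1\right) 9 - 23}{15} = 38 + \frac{-9 - 23}{15} = 38 + \frac{1}{15} \left(-32\right) = 38 - \frac{32}{15} = \frac{538}{15}$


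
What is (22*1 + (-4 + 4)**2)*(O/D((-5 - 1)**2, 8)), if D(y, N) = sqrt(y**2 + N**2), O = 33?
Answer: 363*sqrt(85)/170 ≈ 19.686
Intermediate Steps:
D(y, N) = sqrt(N**2 + y**2)
(22*1 + (-4 + 4)**2)*(O/D((-5 - 1)**2, 8)) = (22*1 + (-4 + 4)**2)*(33/(sqrt(8**2 + ((-5 - 1)**2)**2))) = (22 + 0**2)*(33/(sqrt(64 + ((-6)**2)**2))) = (22 + 0)*(33/(sqrt(64 + 36**2))) = 22*(33/(sqrt(64 + 1296))) = 22*(33/(sqrt(1360))) = 22*(33/((4*sqrt(85)))) = 22*(33*(sqrt(85)/340)) = 22*(33*sqrt(85)/340) = 363*sqrt(85)/170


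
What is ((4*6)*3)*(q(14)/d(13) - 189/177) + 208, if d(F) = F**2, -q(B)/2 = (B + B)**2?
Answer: -5353480/9971 ≈ -536.91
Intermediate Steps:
q(B) = -8*B**2 (q(B) = -2*(B + B)**2 = -2*4*B**2 = -8*B**2)
((4*6)*3)*(q(14)/d(13) - 189/177) + 208 = ((4*6)*3)*((-8*14**2)/(13**2) - 189/177) + 208 = (24*3)*(-8*196/169 - 189*1/177) + 208 = 72*(-1568*1/169 - 63/59) + 208 = 72*(-1568/169 - 63/59) + 208 = 72*(-103159/9971) + 208 = -7427448/9971 + 208 = -5353480/9971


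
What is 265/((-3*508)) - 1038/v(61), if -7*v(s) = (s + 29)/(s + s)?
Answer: 75051611/7620 ≈ 9849.3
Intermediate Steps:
v(s) = -(29 + s)/(14*s) (v(s) = -(s + 29)/(7*(s + s)) = -(29 + s)/(7*(2*s)) = -(29 + s)*1/(2*s)/7 = -(29 + s)/(14*s))
265/((-3*508)) - 1038/v(61) = 265/((-3*508)) - 1038*854/(-29 - 1*61) = 265/(-1524) - 1038*854/(-29 - 61) = 265*(-1/1524) - 1038/((1/14)*(1/61)*(-90)) = -265/1524 - 1038/(-45/427) = -265/1524 - 1038*(-427/45) = -265/1524 + 147742/15 = 75051611/7620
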